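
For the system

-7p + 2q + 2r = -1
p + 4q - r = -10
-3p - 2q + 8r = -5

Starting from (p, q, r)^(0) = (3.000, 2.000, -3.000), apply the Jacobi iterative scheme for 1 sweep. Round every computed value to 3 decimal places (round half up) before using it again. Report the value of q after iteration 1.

-4.000

Iteration 1:
  p = (-1 - (2)·2.000 - (2)·-3.000) / (-7) = -0.143
  q = (-10 - (1)·3.000 - (-1)·-3.000) / (4) = -4.000
  r = (-5 - (-3)·3.000 - (-2)·2.000) / (8) = 1.000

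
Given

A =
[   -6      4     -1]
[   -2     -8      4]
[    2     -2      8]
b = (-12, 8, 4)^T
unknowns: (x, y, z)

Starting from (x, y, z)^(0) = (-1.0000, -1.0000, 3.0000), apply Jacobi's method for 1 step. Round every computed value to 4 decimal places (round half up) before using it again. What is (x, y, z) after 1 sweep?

(0.8333, 0.7500, 0.5000)

Iteration 1:
  x = (-12 - (4)·-1.0000 - (-1)·3.0000) / (-6) = 0.8333
  y = (8 - (-2)·-1.0000 - (4)·3.0000) / (-8) = 0.7500
  z = (4 - (2)·-1.0000 - (-2)·-1.0000) / (8) = 0.5000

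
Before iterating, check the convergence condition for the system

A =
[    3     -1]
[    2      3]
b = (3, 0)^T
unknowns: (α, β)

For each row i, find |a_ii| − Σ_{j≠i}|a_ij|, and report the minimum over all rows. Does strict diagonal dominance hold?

row 1: |3| − (1) = 2
row 2: |3| − (2) = 1
minimum over rows = 1 → strictly diagonally dominant (convergence guaranteed)

1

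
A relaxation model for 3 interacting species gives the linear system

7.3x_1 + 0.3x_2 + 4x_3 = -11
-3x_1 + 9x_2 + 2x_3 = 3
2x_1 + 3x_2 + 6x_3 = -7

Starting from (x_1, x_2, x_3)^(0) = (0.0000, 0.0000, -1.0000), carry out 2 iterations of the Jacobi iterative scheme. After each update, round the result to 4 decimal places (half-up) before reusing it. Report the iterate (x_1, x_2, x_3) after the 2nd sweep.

(-0.8904, 0.2730, -1.1248)

Iteration 1:
  x_1 = (-11 - (0.3)·0.0000 - (4)·-1.0000) / (7.3) = -0.9589
  x_2 = (3 - (-3)·0.0000 - (2)·-1.0000) / (9) = 0.5556
  x_3 = (-7 - (2)·0.0000 - (3)·0.0000) / (6) = -1.1667
Iteration 2:
  x_1 = (-11 - (0.3)·0.5556 - (4)·-1.1667) / (7.3) = -0.8904
  x_2 = (3 - (-3)·-0.9589 - (2)·-1.1667) / (9) = 0.2730
  x_3 = (-7 - (2)·-0.9589 - (3)·0.5556) / (6) = -1.1248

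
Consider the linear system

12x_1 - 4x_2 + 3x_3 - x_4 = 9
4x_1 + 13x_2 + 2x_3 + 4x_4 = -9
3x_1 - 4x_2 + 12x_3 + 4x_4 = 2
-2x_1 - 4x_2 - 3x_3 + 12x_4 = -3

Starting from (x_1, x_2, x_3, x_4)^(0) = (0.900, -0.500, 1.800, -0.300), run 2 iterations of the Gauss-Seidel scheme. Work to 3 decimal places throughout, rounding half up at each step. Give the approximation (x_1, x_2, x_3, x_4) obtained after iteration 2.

(0.417, -0.641, 0.032, -0.386)

Iteration 1:
  x_1 = (9 - (-4)·-0.500 - (3)·1.800 - (-1)·-0.300) / (12) = 0.108
  x_2 = (-9 - (4)·0.108 - (2)·1.800 - (4)·-0.300) / (13) = -0.910
  x_3 = (2 - (3)·0.108 - (-4)·-0.910 - (4)·-0.300) / (12) = -0.064
  x_4 = (-3 - (-2)·0.108 - (-4)·-0.910 - (-3)·-0.064) / (12) = -0.551
Iteration 2:
  x_1 = (9 - (-4)·-0.910 - (3)·-0.064 - (-1)·-0.551) / (12) = 0.417
  x_2 = (-9 - (4)·0.417 - (2)·-0.064 - (4)·-0.551) / (13) = -0.641
  x_3 = (2 - (3)·0.417 - (-4)·-0.641 - (4)·-0.551) / (12) = 0.032
  x_4 = (-3 - (-2)·0.417 - (-4)·-0.641 - (-3)·0.032) / (12) = -0.386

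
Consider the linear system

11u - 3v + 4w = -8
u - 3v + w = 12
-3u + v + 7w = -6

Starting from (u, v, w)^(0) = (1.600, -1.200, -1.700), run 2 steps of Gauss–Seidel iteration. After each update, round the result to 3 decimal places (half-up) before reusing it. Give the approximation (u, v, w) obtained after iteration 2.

Iteration 1:
  u = (-8 - (-3)·-1.200 - (4)·-1.700) / (11) = -0.436
  v = (12 - (1)·-0.436 - (1)·-1.700) / (-3) = -4.712
  w = (-6 - (-3)·-0.436 - (1)·-4.712) / (7) = -0.371
Iteration 2:
  u = (-8 - (-3)·-4.712 - (4)·-0.371) / (11) = -1.877
  v = (12 - (1)·-1.877 - (1)·-0.371) / (-3) = -4.749
  w = (-6 - (-3)·-1.877 - (1)·-4.749) / (7) = -0.983

(-1.877, -4.749, -0.983)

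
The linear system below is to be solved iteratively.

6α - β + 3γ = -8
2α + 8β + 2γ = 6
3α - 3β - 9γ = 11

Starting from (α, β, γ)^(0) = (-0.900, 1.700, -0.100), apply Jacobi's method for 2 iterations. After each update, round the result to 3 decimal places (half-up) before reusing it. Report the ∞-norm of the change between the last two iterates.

0.878

Iteration 1:
  α = (-8 - (-1)·1.700 - (3)·-0.100) / (6) = -1.000
  β = (6 - (2)·-0.900 - (2)·-0.100) / (8) = 1.000
  γ = (11 - (3)·-0.900 - (-3)·1.700) / (-9) = -2.089
Iteration 2:
  α = (-8 - (-1)·1.000 - (3)·-2.089) / (6) = -0.122
  β = (6 - (2)·-1.000 - (2)·-2.089) / (8) = 1.522
  γ = (11 - (3)·-1.000 - (-3)·1.000) / (-9) = -1.889
Change: (0.878, 0.522, 0.200) → max |·| = 0.878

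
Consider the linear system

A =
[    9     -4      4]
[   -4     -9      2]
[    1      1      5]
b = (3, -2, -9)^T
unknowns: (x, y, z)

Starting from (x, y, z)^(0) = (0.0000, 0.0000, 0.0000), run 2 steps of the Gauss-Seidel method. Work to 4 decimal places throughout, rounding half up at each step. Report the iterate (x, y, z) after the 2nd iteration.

Iteration 1:
  x = (3 - (-4)·0.0000 - (4)·0.0000) / (9) = 0.3333
  y = (-2 - (-4)·0.3333 - (2)·0.0000) / (-9) = 0.0741
  z = (-9 - (1)·0.3333 - (1)·0.0741) / (5) = -1.8815
Iteration 2:
  x = (3 - (-4)·0.0741 - (4)·-1.8815) / (9) = 1.2025
  y = (-2 - (-4)·1.2025 - (2)·-1.8815) / (-9) = -0.7303
  z = (-9 - (1)·1.2025 - (1)·-0.7303) / (5) = -1.8944

(1.2025, -0.7303, -1.8944)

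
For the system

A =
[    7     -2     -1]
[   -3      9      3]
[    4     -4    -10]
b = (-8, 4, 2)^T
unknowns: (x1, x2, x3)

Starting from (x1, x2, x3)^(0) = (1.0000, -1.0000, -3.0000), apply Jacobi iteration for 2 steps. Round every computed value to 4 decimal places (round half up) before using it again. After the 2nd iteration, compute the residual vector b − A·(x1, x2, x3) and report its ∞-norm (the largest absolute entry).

13.8416

Iteration 1:
  x1 = (-8 - (-2)·-1.0000 - (-1)·-3.0000) / (7) = -1.8571
  x2 = (4 - (-3)·1.0000 - (3)·-3.0000) / (9) = 1.7778
  x3 = (2 - (4)·1.0000 - (-4)·-1.0000) / (-10) = 0.6000
Iteration 2:
  x1 = (-8 - (-2)·1.7778 - (-1)·0.6000) / (7) = -0.5492
  x2 = (4 - (-3)·-1.8571 - (3)·0.6000) / (9) = -0.3746
  x3 = (2 - (4)·-1.8571 - (-4)·1.7778) / (-10) = -1.6540
Residual b − A·x = (-6.5588, 10.6858, -13.8416); ∞-norm = 13.8416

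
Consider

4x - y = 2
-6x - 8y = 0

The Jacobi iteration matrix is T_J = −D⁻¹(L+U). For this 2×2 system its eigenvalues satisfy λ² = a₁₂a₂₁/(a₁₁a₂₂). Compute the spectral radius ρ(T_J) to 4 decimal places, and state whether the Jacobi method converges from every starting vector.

0.4330

a₁₂a₂₁/(a₁₁a₂₂) = (-1)·(-6) / ((4)·(-8)) = -0.187500
ρ = √|-0.187500| = √0.187500 = 0.4330
ρ < 1, so Jacobi converges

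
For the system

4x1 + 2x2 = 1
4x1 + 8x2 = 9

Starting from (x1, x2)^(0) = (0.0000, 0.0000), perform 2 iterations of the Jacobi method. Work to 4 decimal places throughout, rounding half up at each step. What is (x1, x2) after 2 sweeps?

Iteration 1:
  x1 = (1 - (2)·0.0000) / (4) = 0.2500
  x2 = (9 - (4)·0.0000) / (8) = 1.1250
Iteration 2:
  x1 = (1 - (2)·1.1250) / (4) = -0.3125
  x2 = (9 - (4)·0.2500) / (8) = 1.0000

(-0.3125, 1.0000)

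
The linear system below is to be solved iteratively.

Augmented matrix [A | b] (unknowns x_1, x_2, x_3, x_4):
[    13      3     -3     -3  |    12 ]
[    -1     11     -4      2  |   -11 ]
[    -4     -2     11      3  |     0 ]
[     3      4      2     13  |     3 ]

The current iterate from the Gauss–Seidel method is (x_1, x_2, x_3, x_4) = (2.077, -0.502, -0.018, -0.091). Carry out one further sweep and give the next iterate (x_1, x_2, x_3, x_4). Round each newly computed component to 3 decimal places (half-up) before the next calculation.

One sweep:
  x_1 = (12 - (3)·-0.502 - (-3)·-0.018 - (-3)·-0.091) / (13) = 1.014
  x_2 = (-11 - (-1)·1.014 - (-4)·-0.018 - (2)·-0.091) / (11) = -0.898
  x_3 = (0 - (-4)·1.014 - (-2)·-0.898 - (3)·-0.091) / (11) = 0.230
  x_4 = (3 - (3)·1.014 - (4)·-0.898 - (2)·0.230) / (13) = 0.238

(1.014, -0.898, 0.230, 0.238)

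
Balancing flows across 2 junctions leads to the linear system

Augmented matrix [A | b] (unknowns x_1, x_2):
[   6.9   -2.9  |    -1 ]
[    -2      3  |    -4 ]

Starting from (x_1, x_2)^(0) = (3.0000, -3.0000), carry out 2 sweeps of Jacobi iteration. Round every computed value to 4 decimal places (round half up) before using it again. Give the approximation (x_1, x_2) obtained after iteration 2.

Iteration 1:
  x_1 = (-1 - (-2.9)·-3.0000) / (6.9) = -1.4058
  x_2 = (-4 - (-2)·3.0000) / (3) = 0.6667
Iteration 2:
  x_1 = (-1 - (-2.9)·0.6667) / (6.9) = 0.1353
  x_2 = (-4 - (-2)·-1.4058) / (3) = -2.2705

(0.1353, -2.2705)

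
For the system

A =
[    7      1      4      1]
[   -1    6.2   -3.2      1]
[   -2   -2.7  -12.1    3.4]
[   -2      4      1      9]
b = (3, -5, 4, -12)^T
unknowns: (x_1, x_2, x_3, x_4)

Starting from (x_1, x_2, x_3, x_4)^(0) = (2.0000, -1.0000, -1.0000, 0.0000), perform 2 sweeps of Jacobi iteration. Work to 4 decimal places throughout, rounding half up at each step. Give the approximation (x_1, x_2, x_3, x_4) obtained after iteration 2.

(0.8693, -0.7944, -0.3900, -0.5862)

Iteration 1:
  x_1 = (3 - (1)·-1.0000 - (4)·-1.0000 - (1)·0.0000) / (7) = 1.1429
  x_2 = (-5 - (-1)·2.0000 - (-3.2)·-1.0000 - (1)·0.0000) / (6.2) = -1.0000
  x_3 = (4 - (-2)·2.0000 - (-2.7)·-1.0000 - (3.4)·0.0000) / (-12.1) = -0.4380
  x_4 = (-12 - (-2)·2.0000 - (4)·-1.0000 - (1)·-1.0000) / (9) = -0.3333
Iteration 2:
  x_1 = (3 - (1)·-1.0000 - (4)·-0.4380 - (1)·-0.3333) / (7) = 0.8693
  x_2 = (-5 - (-1)·1.1429 - (-3.2)·-0.4380 - (1)·-0.3333) / (6.2) = -0.7944
  x_3 = (4 - (-2)·1.1429 - (-2.7)·-1.0000 - (3.4)·-0.3333) / (-12.1) = -0.3900
  x_4 = (-12 - (-2)·1.1429 - (4)·-1.0000 - (1)·-0.4380) / (9) = -0.5862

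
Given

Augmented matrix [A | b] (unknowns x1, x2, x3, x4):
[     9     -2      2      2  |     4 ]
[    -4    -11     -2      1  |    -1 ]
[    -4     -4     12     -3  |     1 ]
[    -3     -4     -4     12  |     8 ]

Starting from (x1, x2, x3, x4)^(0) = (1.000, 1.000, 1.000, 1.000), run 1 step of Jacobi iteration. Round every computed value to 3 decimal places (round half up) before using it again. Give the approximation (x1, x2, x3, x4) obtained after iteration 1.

(0.222, -0.364, 1.000, 1.583)

Iteration 1:
  x1 = (4 - (-2)·1.000 - (2)·1.000 - (2)·1.000) / (9) = 0.222
  x2 = (-1 - (-4)·1.000 - (-2)·1.000 - (1)·1.000) / (-11) = -0.364
  x3 = (1 - (-4)·1.000 - (-4)·1.000 - (-3)·1.000) / (12) = 1.000
  x4 = (8 - (-3)·1.000 - (-4)·1.000 - (-4)·1.000) / (12) = 1.583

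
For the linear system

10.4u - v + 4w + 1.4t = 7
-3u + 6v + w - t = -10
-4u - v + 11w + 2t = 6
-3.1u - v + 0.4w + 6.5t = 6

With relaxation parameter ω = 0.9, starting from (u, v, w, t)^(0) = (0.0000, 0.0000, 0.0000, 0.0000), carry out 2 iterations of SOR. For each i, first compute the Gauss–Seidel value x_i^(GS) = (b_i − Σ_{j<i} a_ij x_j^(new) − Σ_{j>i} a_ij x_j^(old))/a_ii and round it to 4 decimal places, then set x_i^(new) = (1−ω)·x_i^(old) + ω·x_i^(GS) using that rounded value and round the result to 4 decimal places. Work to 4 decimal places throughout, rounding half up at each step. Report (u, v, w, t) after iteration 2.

Iteration 1:
  u: GS value = (7 - (-1)·0.0000 - (4)·0.0000 - (1.4)·0.0000) / (10.4) = 0.6731;  u ← (1−ω)·0.0000 + ω·0.6731 = 0.6058
  v: GS value = (-10 - (-3)·0.6058 - (1)·0.0000 - (-1)·0.0000) / (6) = -1.3638;  v ← (1−ω)·0.0000 + ω·-1.3638 = -1.2274
  w: GS value = (6 - (-4)·0.6058 - (-1)·-1.2274 - (2)·0.0000) / (11) = 0.6542;  w ← (1−ω)·0.0000 + ω·0.6542 = 0.5888
  t: GS value = (6 - (-3.1)·0.6058 - (-1)·-1.2274 - (0.4)·0.5888) / (6.5) = 0.9869;  t ← (1−ω)·0.0000 + ω·0.9869 = 0.8882
Iteration 2:
  u: GS value = (7 - (-1)·-1.2274 - (4)·0.5888 - (1.4)·0.8882) / (10.4) = 0.2090;  u ← (1−ω)·0.6058 + ω·0.2090 = 0.2487
  v: GS value = (-10 - (-3)·0.2487 - (1)·0.5888 - (-1)·0.8882) / (6) = -1.4924;  v ← (1−ω)·-1.2274 + ω·-1.4924 = -1.4659
  w: GS value = (6 - (-4)·0.2487 - (-1)·-1.4659 - (2)·0.8882) / (11) = 0.3411;  w ← (1−ω)·0.5888 + ω·0.3411 = 0.3659
  t: GS value = (6 - (-3.1)·0.2487 - (-1)·-1.4659 - (0.4)·0.3659) / (6.5) = 0.7936;  t ← (1−ω)·0.8882 + ω·0.7936 = 0.8031

(0.2487, -1.4659, 0.3659, 0.8031)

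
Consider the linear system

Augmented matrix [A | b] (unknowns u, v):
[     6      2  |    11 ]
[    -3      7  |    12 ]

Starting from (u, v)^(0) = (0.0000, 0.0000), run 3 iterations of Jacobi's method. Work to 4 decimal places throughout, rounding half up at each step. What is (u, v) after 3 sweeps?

Iteration 1:
  u = (11 - (2)·0.0000) / (6) = 1.8333
  v = (12 - (-3)·0.0000) / (7) = 1.7143
Iteration 2:
  u = (11 - (2)·1.7143) / (6) = 1.2619
  v = (12 - (-3)·1.8333) / (7) = 2.5000
Iteration 3:
  u = (11 - (2)·2.5000) / (6) = 1.0000
  v = (12 - (-3)·1.2619) / (7) = 2.2551

(1.0000, 2.2551)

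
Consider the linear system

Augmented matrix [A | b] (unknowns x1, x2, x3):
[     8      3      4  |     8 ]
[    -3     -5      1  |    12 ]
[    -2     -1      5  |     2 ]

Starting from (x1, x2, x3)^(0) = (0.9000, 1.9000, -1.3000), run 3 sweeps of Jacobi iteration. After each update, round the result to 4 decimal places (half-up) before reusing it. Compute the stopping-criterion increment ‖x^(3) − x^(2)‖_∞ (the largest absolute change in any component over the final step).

Iteration 1:
  x1 = (8 - (3)·1.9000 - (4)·-1.3000) / (8) = 0.9375
  x2 = (12 - (-3)·0.9000 - (1)·-1.3000) / (-5) = -3.2000
  x3 = (2 - (-2)·0.9000 - (-1)·1.9000) / (5) = 1.1400
Iteration 2:
  x1 = (8 - (3)·-3.2000 - (4)·1.1400) / (8) = 1.6300
  x2 = (12 - (-3)·0.9375 - (1)·1.1400) / (-5) = -2.7345
  x3 = (2 - (-2)·0.9375 - (-1)·-3.2000) / (5) = 0.1350
Iteration 3:
  x1 = (8 - (3)·-2.7345 - (4)·0.1350) / (8) = 1.9579
  x2 = (12 - (-3)·1.6300 - (1)·0.1350) / (-5) = -3.3510
  x3 = (2 - (-2)·1.6300 - (-1)·-2.7345) / (5) = 0.5051
Change: (0.3279, -0.6165, 0.3701) → max |·| = 0.6165

0.6165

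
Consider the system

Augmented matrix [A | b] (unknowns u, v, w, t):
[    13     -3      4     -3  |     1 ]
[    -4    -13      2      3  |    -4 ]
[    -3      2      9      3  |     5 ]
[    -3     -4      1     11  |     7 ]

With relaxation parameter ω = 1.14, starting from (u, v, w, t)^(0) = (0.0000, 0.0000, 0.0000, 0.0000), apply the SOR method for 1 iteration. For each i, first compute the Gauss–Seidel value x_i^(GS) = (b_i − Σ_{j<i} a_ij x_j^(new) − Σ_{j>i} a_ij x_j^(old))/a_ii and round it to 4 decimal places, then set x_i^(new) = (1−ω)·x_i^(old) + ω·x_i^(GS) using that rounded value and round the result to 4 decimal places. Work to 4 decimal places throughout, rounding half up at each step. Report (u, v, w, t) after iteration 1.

Iteration 1:
  u: GS value = (1 - (-3)·0.0000 - (4)·0.0000 - (-3)·0.0000) / (13) = 0.0769;  u ← (1−ω)·0.0000 + ω·0.0769 = 0.0877
  v: GS value = (-4 - (-4)·0.0877 - (2)·0.0000 - (3)·0.0000) / (-13) = 0.2807;  v ← (1−ω)·0.0000 + ω·0.2807 = 0.3200
  w: GS value = (5 - (-3)·0.0877 - (2)·0.3200 - (3)·0.0000) / (9) = 0.5137;  w ← (1−ω)·0.0000 + ω·0.5137 = 0.5856
  t: GS value = (7 - (-3)·0.0877 - (-4)·0.3200 - (1)·0.5856) / (11) = 0.7234;  t ← (1−ω)·0.0000 + ω·0.7234 = 0.8247

(0.0877, 0.3200, 0.5856, 0.8247)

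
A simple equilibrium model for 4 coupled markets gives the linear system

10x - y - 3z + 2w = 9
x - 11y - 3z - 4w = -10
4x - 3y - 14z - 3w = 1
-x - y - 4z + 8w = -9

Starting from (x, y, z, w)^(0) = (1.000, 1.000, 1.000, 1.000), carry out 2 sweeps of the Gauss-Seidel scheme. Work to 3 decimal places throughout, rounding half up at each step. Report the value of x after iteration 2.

1.115

Iteration 1:
  x = (9 - (-1)·1.000 - (-3)·1.000 - (2)·1.000) / (10) = 1.100
  y = (-10 - (1)·1.100 - (-3)·1.000 - (-4)·1.000) / (-11) = 0.373
  z = (1 - (4)·1.100 - (-3)·0.373 - (-3)·1.000) / (-14) = -0.051
  w = (-9 - (-1)·1.100 - (-1)·0.373 - (-4)·-0.051) / (8) = -0.966
Iteration 2:
  x = (9 - (-1)·0.373 - (-3)·-0.051 - (2)·-0.966) / (10) = 1.115
  y = (-10 - (1)·1.115 - (-3)·-0.051 - (-4)·-0.966) / (-11) = 1.376
  z = (1 - (4)·1.115 - (-3)·1.376 - (-3)·-0.966) / (-14) = 0.159
  w = (-9 - (-1)·1.115 - (-1)·1.376 - (-4)·0.159) / (8) = -0.734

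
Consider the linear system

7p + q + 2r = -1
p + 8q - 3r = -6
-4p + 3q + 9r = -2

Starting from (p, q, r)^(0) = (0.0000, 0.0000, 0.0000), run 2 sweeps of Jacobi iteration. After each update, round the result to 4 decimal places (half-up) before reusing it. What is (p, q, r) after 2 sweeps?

(0.0278, -0.8155, -0.0357)

Iteration 1:
  p = (-1 - (1)·0.0000 - (2)·0.0000) / (7) = -0.1429
  q = (-6 - (1)·0.0000 - (-3)·0.0000) / (8) = -0.7500
  r = (-2 - (-4)·0.0000 - (3)·0.0000) / (9) = -0.2222
Iteration 2:
  p = (-1 - (1)·-0.7500 - (2)·-0.2222) / (7) = 0.0278
  q = (-6 - (1)·-0.1429 - (-3)·-0.2222) / (8) = -0.8155
  r = (-2 - (-4)·-0.1429 - (3)·-0.7500) / (9) = -0.0357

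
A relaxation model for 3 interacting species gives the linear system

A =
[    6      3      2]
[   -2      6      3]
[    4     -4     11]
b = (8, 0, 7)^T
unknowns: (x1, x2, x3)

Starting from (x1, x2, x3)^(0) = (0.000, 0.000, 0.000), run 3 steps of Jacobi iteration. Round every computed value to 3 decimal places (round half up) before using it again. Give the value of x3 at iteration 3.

Iteration 1:
  x1 = (8 - (3)·0.000 - (2)·0.000) / (6) = 1.333
  x2 = (0 - (-2)·0.000 - (3)·0.000) / (6) = 0.000
  x3 = (7 - (4)·0.000 - (-4)·0.000) / (11) = 0.636
Iteration 2:
  x1 = (8 - (3)·0.000 - (2)·0.636) / (6) = 1.121
  x2 = (0 - (-2)·1.333 - (3)·0.636) / (6) = 0.126
  x3 = (7 - (4)·1.333 - (-4)·0.000) / (11) = 0.152
Iteration 3:
  x1 = (8 - (3)·0.126 - (2)·0.152) / (6) = 1.220
  x2 = (0 - (-2)·1.121 - (3)·0.152) / (6) = 0.298
  x3 = (7 - (4)·1.121 - (-4)·0.126) / (11) = 0.275

0.275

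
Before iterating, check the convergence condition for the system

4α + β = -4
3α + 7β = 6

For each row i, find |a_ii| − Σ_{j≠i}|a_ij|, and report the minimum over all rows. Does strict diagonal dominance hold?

3

row 1: |4| − (1) = 3
row 2: |7| − (3) = 4
minimum over rows = 3 → strictly diagonally dominant (convergence guaranteed)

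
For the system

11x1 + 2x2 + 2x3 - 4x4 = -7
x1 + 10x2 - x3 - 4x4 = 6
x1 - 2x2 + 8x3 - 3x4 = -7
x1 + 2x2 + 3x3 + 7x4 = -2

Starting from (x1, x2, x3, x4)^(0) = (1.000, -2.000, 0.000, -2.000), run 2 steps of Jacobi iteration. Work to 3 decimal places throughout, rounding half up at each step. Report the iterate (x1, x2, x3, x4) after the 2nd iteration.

(-0.121, 0.532, -0.771, 0.907)

Iteration 1:
  x1 = (-7 - (2)·-2.000 - (2)·0.000 - (-4)·-2.000) / (11) = -1.000
  x2 = (6 - (1)·1.000 - (-1)·0.000 - (-4)·-2.000) / (10) = -0.300
  x3 = (-7 - (1)·1.000 - (-2)·-2.000 - (-3)·-2.000) / (8) = -2.250
  x4 = (-2 - (1)·1.000 - (2)·-2.000 - (3)·0.000) / (7) = 0.143
Iteration 2:
  x1 = (-7 - (2)·-0.300 - (2)·-2.250 - (-4)·0.143) / (11) = -0.121
  x2 = (6 - (1)·-1.000 - (-1)·-2.250 - (-4)·0.143) / (10) = 0.532
  x3 = (-7 - (1)·-1.000 - (-2)·-0.300 - (-3)·0.143) / (8) = -0.771
  x4 = (-2 - (1)·-1.000 - (2)·-0.300 - (3)·-2.250) / (7) = 0.907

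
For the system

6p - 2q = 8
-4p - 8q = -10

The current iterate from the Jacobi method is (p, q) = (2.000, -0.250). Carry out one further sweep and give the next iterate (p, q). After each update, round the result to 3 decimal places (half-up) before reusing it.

(1.250, 0.250)

One sweep:
  p = (8 - (-2)·-0.250) / (6) = 1.250
  q = (-10 - (-4)·2.000) / (-8) = 0.250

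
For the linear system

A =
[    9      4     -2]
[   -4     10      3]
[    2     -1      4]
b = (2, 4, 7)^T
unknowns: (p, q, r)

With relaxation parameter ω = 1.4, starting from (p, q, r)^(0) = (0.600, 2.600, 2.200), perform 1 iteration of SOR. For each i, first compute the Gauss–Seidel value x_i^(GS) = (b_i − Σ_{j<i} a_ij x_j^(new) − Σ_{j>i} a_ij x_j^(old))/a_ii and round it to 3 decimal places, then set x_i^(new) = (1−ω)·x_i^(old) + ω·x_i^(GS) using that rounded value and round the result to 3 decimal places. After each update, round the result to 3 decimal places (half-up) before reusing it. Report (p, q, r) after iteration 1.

Iteration 1:
  p: GS value = (2 - (4)·2.600 - (-2)·2.200) / (9) = -0.444;  p ← (1−ω)·0.600 + ω·-0.444 = -0.862
  q: GS value = (4 - (-4)·-0.862 - (3)·2.200) / (10) = -0.605;  q ← (1−ω)·2.600 + ω·-0.605 = -1.887
  r: GS value = (7 - (2)·-0.862 - (-1)·-1.887) / (4) = 1.709;  r ← (1−ω)·2.200 + ω·1.709 = 1.513

(-0.862, -1.887, 1.513)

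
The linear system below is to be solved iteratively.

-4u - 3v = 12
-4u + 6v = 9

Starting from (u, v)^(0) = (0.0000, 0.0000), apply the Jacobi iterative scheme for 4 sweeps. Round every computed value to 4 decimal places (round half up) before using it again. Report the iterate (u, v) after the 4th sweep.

(-2.0625, -0.2500)

Iteration 1:
  u = (12 - (-3)·0.0000) / (-4) = -3.0000
  v = (9 - (-4)·0.0000) / (6) = 1.5000
Iteration 2:
  u = (12 - (-3)·1.5000) / (-4) = -4.1250
  v = (9 - (-4)·-3.0000) / (6) = -0.5000
Iteration 3:
  u = (12 - (-3)·-0.5000) / (-4) = -2.6250
  v = (9 - (-4)·-4.1250) / (6) = -1.2500
Iteration 4:
  u = (12 - (-3)·-1.2500) / (-4) = -2.0625
  v = (9 - (-4)·-2.6250) / (6) = -0.2500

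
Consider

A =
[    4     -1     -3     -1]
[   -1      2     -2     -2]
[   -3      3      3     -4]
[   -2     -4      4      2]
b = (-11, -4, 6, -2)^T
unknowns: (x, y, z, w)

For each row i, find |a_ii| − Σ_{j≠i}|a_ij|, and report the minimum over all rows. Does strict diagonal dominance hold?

row 1: |4| − (1+3+1) = -1
row 2: |2| − (1+2+2) = -3
row 3: |3| − (3+3+4) = -7
row 4: |2| − (2+4+4) = -8
minimum over rows = -8 → not strictly diagonally dominant

-8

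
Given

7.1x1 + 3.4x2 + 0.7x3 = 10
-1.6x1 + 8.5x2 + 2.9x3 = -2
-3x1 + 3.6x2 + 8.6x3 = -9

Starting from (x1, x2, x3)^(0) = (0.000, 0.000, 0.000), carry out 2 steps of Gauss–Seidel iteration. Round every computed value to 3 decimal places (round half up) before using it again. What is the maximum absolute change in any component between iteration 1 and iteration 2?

Iteration 1:
  x1 = (10 - (3.4)·0.000 - (0.7)·0.000) / (7.1) = 1.408
  x2 = (-2 - (-1.6)·1.408 - (2.9)·0.000) / (8.5) = 0.030
  x3 = (-9 - (-3)·1.408 - (3.6)·0.030) / (8.6) = -0.568
Iteration 2:
  x1 = (10 - (3.4)·0.030 - (0.7)·-0.568) / (7.1) = 1.450
  x2 = (-2 - (-1.6)·1.450 - (2.9)·-0.568) / (8.5) = 0.231
  x3 = (-9 - (-3)·1.450 - (3.6)·0.231) / (8.6) = -0.637
Change: (0.042, 0.201, -0.069) → max |·| = 0.201

0.201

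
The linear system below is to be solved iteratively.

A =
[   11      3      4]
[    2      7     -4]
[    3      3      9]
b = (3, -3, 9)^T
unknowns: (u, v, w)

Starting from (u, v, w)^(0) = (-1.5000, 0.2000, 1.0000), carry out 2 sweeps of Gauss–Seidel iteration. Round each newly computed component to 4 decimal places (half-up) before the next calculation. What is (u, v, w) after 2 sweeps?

Iteration 1:
  u = (3 - (3)·0.2000 - (4)·1.0000) / (11) = -0.1455
  v = (-3 - (2)·-0.1455 - (-4)·1.0000) / (7) = 0.1844
  w = (9 - (3)·-0.1455 - (3)·0.1844) / (9) = 0.9870
Iteration 2:
  u = (3 - (3)·0.1844 - (4)·0.9870) / (11) = -0.1365
  v = (-3 - (2)·-0.1365 - (-4)·0.9870) / (7) = 0.1744
  w = (9 - (3)·-0.1365 - (3)·0.1744) / (9) = 0.9874

(-0.1365, 0.1744, 0.9874)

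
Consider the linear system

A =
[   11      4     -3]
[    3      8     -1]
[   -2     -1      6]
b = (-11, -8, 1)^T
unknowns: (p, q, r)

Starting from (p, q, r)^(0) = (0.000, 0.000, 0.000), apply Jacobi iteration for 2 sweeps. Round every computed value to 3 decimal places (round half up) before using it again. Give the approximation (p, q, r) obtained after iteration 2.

Iteration 1:
  p = (-11 - (4)·0.000 - (-3)·0.000) / (11) = -1.000
  q = (-8 - (3)·0.000 - (-1)·0.000) / (8) = -1.000
  r = (1 - (-2)·0.000 - (-1)·0.000) / (6) = 0.167
Iteration 2:
  p = (-11 - (4)·-1.000 - (-3)·0.167) / (11) = -0.591
  q = (-8 - (3)·-1.000 - (-1)·0.167) / (8) = -0.604
  r = (1 - (-2)·-1.000 - (-1)·-1.000) / (6) = -0.333

(-0.591, -0.604, -0.333)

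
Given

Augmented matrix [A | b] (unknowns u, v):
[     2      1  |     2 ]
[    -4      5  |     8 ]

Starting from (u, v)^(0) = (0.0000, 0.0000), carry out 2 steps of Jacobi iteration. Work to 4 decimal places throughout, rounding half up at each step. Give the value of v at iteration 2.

Iteration 1:
  u = (2 - (1)·0.0000) / (2) = 1.0000
  v = (8 - (-4)·0.0000) / (5) = 1.6000
Iteration 2:
  u = (2 - (1)·1.6000) / (2) = 0.2000
  v = (8 - (-4)·1.0000) / (5) = 2.4000

2.4000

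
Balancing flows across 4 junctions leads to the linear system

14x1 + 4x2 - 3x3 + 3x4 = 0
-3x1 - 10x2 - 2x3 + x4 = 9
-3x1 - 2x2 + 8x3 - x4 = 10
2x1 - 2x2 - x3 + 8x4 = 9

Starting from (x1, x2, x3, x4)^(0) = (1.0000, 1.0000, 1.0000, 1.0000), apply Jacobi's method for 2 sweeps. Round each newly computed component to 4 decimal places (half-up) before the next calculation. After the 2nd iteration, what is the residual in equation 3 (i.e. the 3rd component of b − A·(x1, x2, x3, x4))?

2.7463

Iteration 1:
  x1 = (0 - (4)·1.0000 - (-3)·1.0000 - (3)·1.0000) / (14) = -0.2857
  x2 = (9 - (-3)·1.0000 - (-2)·1.0000 - (1)·1.0000) / (-10) = -1.3000
  x3 = (10 - (-3)·1.0000 - (-2)·1.0000 - (-1)·1.0000) / (8) = 2.0000
  x4 = (9 - (2)·1.0000 - (-2)·1.0000 - (-1)·1.0000) / (8) = 1.2500
Iteration 2:
  x1 = (0 - (4)·-1.3000 - (-3)·2.0000 - (3)·1.2500) / (14) = 0.5321
  x2 = (9 - (-3)·-0.2857 - (-2)·2.0000 - (1)·1.2500) / (-10) = -1.0893
  x3 = (10 - (-3)·-0.2857 - (-2)·-1.3000 - (-1)·1.2500) / (8) = 0.9741
  x4 = (9 - (2)·-0.2857 - (-2)·-1.3000 - (-1)·2.0000) / (8) = 1.1214
Residual b − A·x = (-3.5341, 0.5301, 2.7463, -2.2399)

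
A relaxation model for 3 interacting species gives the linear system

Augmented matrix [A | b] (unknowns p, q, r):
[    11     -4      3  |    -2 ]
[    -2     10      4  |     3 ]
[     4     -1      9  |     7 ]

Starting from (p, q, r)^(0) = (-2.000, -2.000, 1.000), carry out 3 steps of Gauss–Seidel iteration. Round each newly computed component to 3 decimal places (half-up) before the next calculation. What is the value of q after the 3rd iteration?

Iteration 1:
  p = (-2 - (-4)·-2.000 - (3)·1.000) / (11) = -1.182
  q = (3 - (-2)·-1.182 - (4)·1.000) / (10) = -0.336
  r = (7 - (4)·-1.182 - (-1)·-0.336) / (9) = 1.266
Iteration 2:
  p = (-2 - (-4)·-0.336 - (3)·1.266) / (11) = -0.649
  q = (3 - (-2)·-0.649 - (4)·1.266) / (10) = -0.336
  r = (7 - (4)·-0.649 - (-1)·-0.336) / (9) = 1.029
Iteration 3:
  p = (-2 - (-4)·-0.336 - (3)·1.029) / (11) = -0.585
  q = (3 - (-2)·-0.585 - (4)·1.029) / (10) = -0.229
  r = (7 - (4)·-0.585 - (-1)·-0.229) / (9) = 1.012

-0.229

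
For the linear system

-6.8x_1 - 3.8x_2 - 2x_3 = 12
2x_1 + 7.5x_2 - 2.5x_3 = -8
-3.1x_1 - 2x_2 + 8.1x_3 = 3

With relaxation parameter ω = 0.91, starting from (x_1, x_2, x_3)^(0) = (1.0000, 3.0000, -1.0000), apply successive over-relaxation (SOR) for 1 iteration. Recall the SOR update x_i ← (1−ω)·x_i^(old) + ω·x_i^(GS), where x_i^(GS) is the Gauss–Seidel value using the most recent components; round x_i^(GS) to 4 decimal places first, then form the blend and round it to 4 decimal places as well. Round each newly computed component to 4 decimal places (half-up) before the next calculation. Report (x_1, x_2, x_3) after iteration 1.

(-2.7739, -0.3309, -0.7933)

Iteration 1:
  x_1: GS value = (12 - (-3.8)·3.0000 - (-2)·-1.0000) / (-6.8) = -3.1471;  x_1 ← (1−ω)·1.0000 + ω·-3.1471 = -2.7739
  x_2: GS value = (-8 - (2)·-2.7739 - (-2.5)·-1.0000) / (7.5) = -0.6603;  x_2 ← (1−ω)·3.0000 + ω·-0.6603 = -0.3309
  x_3: GS value = (3 - (-3.1)·-2.7739 - (-2)·-0.3309) / (8.1) = -0.7729;  x_3 ← (1−ω)·-1.0000 + ω·-0.7729 = -0.7933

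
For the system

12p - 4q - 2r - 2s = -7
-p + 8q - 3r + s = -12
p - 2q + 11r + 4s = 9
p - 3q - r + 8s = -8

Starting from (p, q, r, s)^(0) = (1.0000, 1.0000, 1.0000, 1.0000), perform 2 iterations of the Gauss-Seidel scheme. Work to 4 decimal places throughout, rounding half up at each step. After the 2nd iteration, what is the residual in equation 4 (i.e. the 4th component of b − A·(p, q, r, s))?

0.0003

Iteration 1:
  p = (-7 - (-4)·1.0000 - (-2)·1.0000 - (-2)·1.0000) / (12) = 0.0833
  q = (-12 - (-1)·0.0833 - (-3)·1.0000 - (1)·1.0000) / (8) = -1.2396
  r = (9 - (1)·0.0833 - (-2)·-1.2396 - (4)·1.0000) / (11) = 0.2216
  s = (-8 - (1)·0.0833 - (-3)·-1.2396 - (-1)·0.2216) / (8) = -1.4476
Iteration 2:
  p = (-7 - (-4)·-1.2396 - (-2)·0.2216 - (-2)·-1.4476) / (12) = -1.2009
  q = (-12 - (-1)·-1.2009 - (-3)·0.2216 - (1)·-1.4476) / (8) = -1.3861
  r = (9 - (1)·-1.2009 - (-2)·-1.3861 - (4)·-1.4476) / (11) = 1.2017
  s = (-8 - (1)·-1.2009 - (-3)·-1.3861 - (-1)·1.2017) / (8) = -1.2195
Residual b − A·x = (1.8308, 2.7125, -0.9120, 0.0003)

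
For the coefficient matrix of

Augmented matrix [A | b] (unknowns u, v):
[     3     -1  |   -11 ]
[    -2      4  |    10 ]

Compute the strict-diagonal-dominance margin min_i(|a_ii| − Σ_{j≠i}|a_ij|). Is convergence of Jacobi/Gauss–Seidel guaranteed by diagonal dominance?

2

row 1: |3| − (1) = 2
row 2: |4| − (2) = 2
minimum over rows = 2 → strictly diagonally dominant (convergence guaranteed)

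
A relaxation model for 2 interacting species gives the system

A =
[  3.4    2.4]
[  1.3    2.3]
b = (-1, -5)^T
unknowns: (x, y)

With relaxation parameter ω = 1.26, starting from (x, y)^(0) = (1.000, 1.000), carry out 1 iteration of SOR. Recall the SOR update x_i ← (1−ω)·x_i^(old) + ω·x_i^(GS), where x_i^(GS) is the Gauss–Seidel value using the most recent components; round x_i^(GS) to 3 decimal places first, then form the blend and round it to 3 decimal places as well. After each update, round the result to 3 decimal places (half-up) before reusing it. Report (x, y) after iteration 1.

(-1.520, -1.917)

Iteration 1:
  x: GS value = (-1 - (2.4)·1.000) / (3.4) = -1.000;  x ← (1−ω)·1.000 + ω·-1.000 = -1.520
  y: GS value = (-5 - (1.3)·-1.520) / (2.3) = -1.315;  y ← (1−ω)·1.000 + ω·-1.315 = -1.917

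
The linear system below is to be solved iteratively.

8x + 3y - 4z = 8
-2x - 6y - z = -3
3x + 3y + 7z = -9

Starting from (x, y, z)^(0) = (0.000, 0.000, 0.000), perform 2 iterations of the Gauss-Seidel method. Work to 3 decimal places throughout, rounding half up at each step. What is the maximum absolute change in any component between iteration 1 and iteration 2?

Iteration 1:
  x = (8 - (3)·0.000 - (-4)·0.000) / (8) = 1.000
  y = (-3 - (-2)·1.000 - (-1)·0.000) / (-6) = 0.167
  z = (-9 - (3)·1.000 - (3)·0.167) / (7) = -1.786
Iteration 2:
  x = (8 - (3)·0.167 - (-4)·-1.786) / (8) = 0.044
  y = (-3 - (-2)·0.044 - (-1)·-1.786) / (-6) = 0.783
  z = (-9 - (3)·0.044 - (3)·0.783) / (7) = -1.640
Change: (-0.956, 0.616, 0.146) → max |·| = 0.956

0.956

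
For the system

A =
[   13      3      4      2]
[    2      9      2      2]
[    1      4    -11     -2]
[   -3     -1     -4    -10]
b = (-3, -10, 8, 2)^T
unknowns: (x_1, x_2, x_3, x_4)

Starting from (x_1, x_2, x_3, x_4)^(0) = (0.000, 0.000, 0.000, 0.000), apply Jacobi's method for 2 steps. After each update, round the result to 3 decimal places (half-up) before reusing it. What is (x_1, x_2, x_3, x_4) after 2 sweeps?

(0.280, -0.854, -1.116, 0.271)

Iteration 1:
  x_1 = (-3 - (3)·0.000 - (4)·0.000 - (2)·0.000) / (13) = -0.231
  x_2 = (-10 - (2)·0.000 - (2)·0.000 - (2)·0.000) / (9) = -1.111
  x_3 = (8 - (1)·0.000 - (4)·0.000 - (-2)·0.000) / (-11) = -0.727
  x_4 = (2 - (-3)·0.000 - (-1)·0.000 - (-4)·0.000) / (-10) = -0.200
Iteration 2:
  x_1 = (-3 - (3)·-1.111 - (4)·-0.727 - (2)·-0.200) / (13) = 0.280
  x_2 = (-10 - (2)·-0.231 - (2)·-0.727 - (2)·-0.200) / (9) = -0.854
  x_3 = (8 - (1)·-0.231 - (4)·-1.111 - (-2)·-0.200) / (-11) = -1.116
  x_4 = (2 - (-3)·-0.231 - (-1)·-1.111 - (-4)·-0.727) / (-10) = 0.271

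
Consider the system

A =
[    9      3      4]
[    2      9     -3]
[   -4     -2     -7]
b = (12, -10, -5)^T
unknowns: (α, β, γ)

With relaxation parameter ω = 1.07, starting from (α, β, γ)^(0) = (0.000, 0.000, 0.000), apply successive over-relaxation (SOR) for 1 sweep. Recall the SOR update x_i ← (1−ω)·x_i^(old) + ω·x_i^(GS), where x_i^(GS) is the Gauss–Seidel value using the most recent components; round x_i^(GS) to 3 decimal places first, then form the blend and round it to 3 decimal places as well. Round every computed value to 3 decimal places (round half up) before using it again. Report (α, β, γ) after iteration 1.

Iteration 1:
  α: GS value = (12 - (3)·0.000 - (4)·0.000) / (9) = 1.333;  α ← (1−ω)·0.000 + ω·1.333 = 1.426
  β: GS value = (-10 - (2)·1.426 - (-3)·0.000) / (9) = -1.428;  β ← (1−ω)·0.000 + ω·-1.428 = -1.528
  γ: GS value = (-5 - (-4)·1.426 - (-2)·-1.528) / (-7) = 0.336;  γ ← (1−ω)·0.000 + ω·0.336 = 0.360

(1.426, -1.528, 0.360)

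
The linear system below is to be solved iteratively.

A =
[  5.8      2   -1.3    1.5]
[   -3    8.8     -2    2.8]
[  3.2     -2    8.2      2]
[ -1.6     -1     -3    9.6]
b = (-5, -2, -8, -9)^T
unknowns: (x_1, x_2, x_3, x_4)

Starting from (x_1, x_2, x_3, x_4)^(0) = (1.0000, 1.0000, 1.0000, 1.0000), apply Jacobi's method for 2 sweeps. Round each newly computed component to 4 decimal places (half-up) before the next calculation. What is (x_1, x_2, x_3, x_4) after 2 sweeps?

(-1.0844, -0.8482, -0.3992, -1.5689)

Iteration 1:
  x_1 = (-5 - (2)·1.0000 - (-1.3)·1.0000 - (1.5)·1.0000) / (5.8) = -1.2414
  x_2 = (-2 - (-3)·1.0000 - (-2)·1.0000 - (2.8)·1.0000) / (8.8) = 0.0227
  x_3 = (-8 - (3.2)·1.0000 - (-2)·1.0000 - (2)·1.0000) / (8.2) = -1.3659
  x_4 = (-9 - (-1.6)·1.0000 - (-1)·1.0000 - (-3)·1.0000) / (9.6) = -0.3542
Iteration 2:
  x_1 = (-5 - (2)·0.0227 - (-1.3)·-1.3659 - (1.5)·-0.3542) / (5.8) = -1.0844
  x_2 = (-2 - (-3)·-1.2414 - (-2)·-1.3659 - (2.8)·-0.3542) / (8.8) = -0.8482
  x_3 = (-8 - (3.2)·-1.2414 - (-2)·0.0227 - (2)·-0.3542) / (8.2) = -0.3992
  x_4 = (-9 - (-1.6)·-1.2414 - (-1)·0.0227 - (-3)·-1.3659) / (9.6) = -1.5689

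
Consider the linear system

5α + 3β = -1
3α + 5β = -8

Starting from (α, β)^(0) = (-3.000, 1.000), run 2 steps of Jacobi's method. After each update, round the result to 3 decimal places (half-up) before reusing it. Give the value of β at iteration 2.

-1.120

Iteration 1:
  α = (-1 - (3)·1.000) / (5) = -0.800
  β = (-8 - (3)·-3.000) / (5) = 0.200
Iteration 2:
  α = (-1 - (3)·0.200) / (5) = -0.320
  β = (-8 - (3)·-0.800) / (5) = -1.120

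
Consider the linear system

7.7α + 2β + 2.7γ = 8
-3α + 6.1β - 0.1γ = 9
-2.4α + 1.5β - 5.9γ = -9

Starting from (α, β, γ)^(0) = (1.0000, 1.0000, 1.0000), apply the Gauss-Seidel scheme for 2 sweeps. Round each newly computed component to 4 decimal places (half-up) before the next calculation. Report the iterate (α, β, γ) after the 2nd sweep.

(-0.0288, 1.4905, 1.9161)

Iteration 1:
  α = (8 - (2)·1.0000 - (2.7)·1.0000) / (7.7) = 0.4286
  β = (9 - (-3)·0.4286 - (-0.1)·1.0000) / (6.1) = 1.7026
  γ = (-9 - (-2.4)·0.4286 - (1.5)·1.7026) / (-5.9) = 1.7839
Iteration 2:
  α = (8 - (2)·1.7026 - (2.7)·1.7839) / (7.7) = -0.0288
  β = (9 - (-3)·-0.0288 - (-0.1)·1.7839) / (6.1) = 1.4905
  γ = (-9 - (-2.4)·-0.0288 - (1.5)·1.4905) / (-5.9) = 1.9161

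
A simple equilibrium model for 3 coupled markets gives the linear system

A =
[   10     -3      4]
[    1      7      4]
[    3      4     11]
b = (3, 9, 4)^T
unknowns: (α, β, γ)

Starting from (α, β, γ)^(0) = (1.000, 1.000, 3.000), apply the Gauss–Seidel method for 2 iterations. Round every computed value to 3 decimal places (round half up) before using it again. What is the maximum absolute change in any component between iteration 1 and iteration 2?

Iteration 1:
  α = (3 - (-3)·1.000 - (4)·3.000) / (10) = -0.600
  β = (9 - (1)·-0.600 - (4)·3.000) / (7) = -0.343
  γ = (4 - (3)·-0.600 - (4)·-0.343) / (11) = 0.652
Iteration 2:
  α = (3 - (-3)·-0.343 - (4)·0.652) / (10) = -0.064
  β = (9 - (1)·-0.064 - (4)·0.652) / (7) = 0.922
  γ = (4 - (3)·-0.064 - (4)·0.922) / (11) = 0.046
Change: (0.536, 1.265, -0.606) → max |·| = 1.265

1.265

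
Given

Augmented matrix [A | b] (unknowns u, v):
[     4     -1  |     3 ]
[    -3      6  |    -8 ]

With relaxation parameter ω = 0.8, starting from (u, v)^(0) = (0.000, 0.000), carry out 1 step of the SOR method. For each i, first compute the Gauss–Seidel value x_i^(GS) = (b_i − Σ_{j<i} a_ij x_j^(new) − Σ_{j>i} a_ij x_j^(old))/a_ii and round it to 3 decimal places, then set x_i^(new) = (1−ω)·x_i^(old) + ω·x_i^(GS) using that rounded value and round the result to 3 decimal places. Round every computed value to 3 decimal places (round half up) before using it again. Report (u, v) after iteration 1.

(0.600, -0.826)

Iteration 1:
  u: GS value = (3 - (-1)·0.000) / (4) = 0.750;  u ← (1−ω)·0.000 + ω·0.750 = 0.600
  v: GS value = (-8 - (-3)·0.600) / (6) = -1.033;  v ← (1−ω)·0.000 + ω·-1.033 = -0.826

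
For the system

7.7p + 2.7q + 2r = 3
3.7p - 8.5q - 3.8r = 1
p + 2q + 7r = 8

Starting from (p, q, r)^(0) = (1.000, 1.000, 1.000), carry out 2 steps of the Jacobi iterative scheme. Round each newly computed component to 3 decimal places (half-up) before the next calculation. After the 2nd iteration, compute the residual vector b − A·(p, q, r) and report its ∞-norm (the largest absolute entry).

Iteration 1:
  p = (3 - (2.7)·1.000 - (2)·1.000) / (7.7) = -0.221
  q = (1 - (3.7)·1.000 - (-3.8)·1.000) / (-8.5) = -0.129
  r = (8 - (1)·1.000 - (2)·1.000) / (7) = 0.714
Iteration 2:
  p = (3 - (2.7)·-0.129 - (2)·0.714) / (7.7) = 0.249
  q = (1 - (3.7)·-0.221 - (-3.8)·0.714) / (-8.5) = -0.533
  r = (8 - (1)·-0.221 - (2)·-0.129) / (7) = 1.211
Residual b − A·x = (0.100, 0.150, 0.340); ∞-norm = 0.340

0.340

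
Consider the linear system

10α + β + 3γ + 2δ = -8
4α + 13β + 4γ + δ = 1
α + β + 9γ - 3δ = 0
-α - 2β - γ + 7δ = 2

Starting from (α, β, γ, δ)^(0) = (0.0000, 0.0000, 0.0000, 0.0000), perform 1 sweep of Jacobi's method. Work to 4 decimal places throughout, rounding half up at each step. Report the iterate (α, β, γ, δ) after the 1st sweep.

(-0.8000, 0.0769, 0.0000, 0.2857)

Iteration 1:
  α = (-8 - (1)·0.0000 - (3)·0.0000 - (2)·0.0000) / (10) = -0.8000
  β = (1 - (4)·0.0000 - (4)·0.0000 - (1)·0.0000) / (13) = 0.0769
  γ = (0 - (1)·0.0000 - (1)·0.0000 - (-3)·0.0000) / (9) = 0.0000
  δ = (2 - (-1)·0.0000 - (-2)·0.0000 - (-1)·0.0000) / (7) = 0.2857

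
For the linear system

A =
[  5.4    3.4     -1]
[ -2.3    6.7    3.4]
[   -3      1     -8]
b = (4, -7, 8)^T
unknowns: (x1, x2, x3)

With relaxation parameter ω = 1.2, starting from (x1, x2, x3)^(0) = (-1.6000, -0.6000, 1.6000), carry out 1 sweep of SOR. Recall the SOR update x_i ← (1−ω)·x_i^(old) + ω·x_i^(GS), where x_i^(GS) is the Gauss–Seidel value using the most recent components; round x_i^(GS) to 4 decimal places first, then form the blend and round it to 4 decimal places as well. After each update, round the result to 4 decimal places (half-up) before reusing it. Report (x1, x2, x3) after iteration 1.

Iteration 1:
  x1: GS value = (4 - (3.4)·-0.6000 - (-1)·1.6000) / (5.4) = 1.4148;  x1 ← (1−ω)·-1.6000 + ω·1.4148 = 2.0178
  x2: GS value = (-7 - (-2.3)·2.0178 - (3.4)·1.6000) / (6.7) = -1.1640;  x2 ← (1−ω)·-0.6000 + ω·-1.1640 = -1.2768
  x3: GS value = (8 - (-3)·2.0178 - (1)·-1.2768) / (-8) = -1.9163;  x3 ← (1−ω)·1.6000 + ω·-1.9163 = -2.6196

(2.0178, -1.2768, -2.6196)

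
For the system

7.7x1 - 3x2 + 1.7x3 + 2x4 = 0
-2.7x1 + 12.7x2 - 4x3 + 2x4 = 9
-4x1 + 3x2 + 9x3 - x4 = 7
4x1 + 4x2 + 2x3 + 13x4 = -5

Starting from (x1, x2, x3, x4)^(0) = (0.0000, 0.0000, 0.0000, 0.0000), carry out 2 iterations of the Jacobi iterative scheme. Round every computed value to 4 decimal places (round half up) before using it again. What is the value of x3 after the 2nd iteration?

0.4988

Iteration 1:
  x1 = (0 - (-3)·0.0000 - (1.7)·0.0000 - (2)·0.0000) / (7.7) = 0.0000
  x2 = (9 - (-2.7)·0.0000 - (-4)·0.0000 - (2)·0.0000) / (12.7) = 0.7087
  x3 = (7 - (-4)·0.0000 - (3)·0.0000 - (-1)·0.0000) / (9) = 0.7778
  x4 = (-5 - (4)·0.0000 - (4)·0.0000 - (2)·0.0000) / (13) = -0.3846
Iteration 2:
  x1 = (0 - (-3)·0.7087 - (1.7)·0.7778 - (2)·-0.3846) / (7.7) = 0.2043
  x2 = (9 - (-2.7)·0.0000 - (-4)·0.7778 - (2)·-0.3846) / (12.7) = 1.0142
  x3 = (7 - (-4)·0.0000 - (3)·0.7087 - (-1)·-0.3846) / (9) = 0.4988
  x4 = (-5 - (4)·0.0000 - (4)·0.7087 - (2)·0.7778) / (13) = -0.7223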